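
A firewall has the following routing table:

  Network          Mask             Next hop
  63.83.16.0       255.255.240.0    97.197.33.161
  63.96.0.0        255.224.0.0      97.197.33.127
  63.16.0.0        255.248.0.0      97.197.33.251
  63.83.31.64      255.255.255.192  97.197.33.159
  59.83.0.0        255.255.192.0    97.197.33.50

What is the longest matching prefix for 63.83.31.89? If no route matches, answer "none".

63.83.31.64/26

Entries matching 63.83.31.89:
  63.83.16.0/20 (63.83.16.0 - 63.83.31.255)
  63.83.31.64/26 (63.83.31.64 - 63.83.31.127)
Most specific is 63.83.31.64/26.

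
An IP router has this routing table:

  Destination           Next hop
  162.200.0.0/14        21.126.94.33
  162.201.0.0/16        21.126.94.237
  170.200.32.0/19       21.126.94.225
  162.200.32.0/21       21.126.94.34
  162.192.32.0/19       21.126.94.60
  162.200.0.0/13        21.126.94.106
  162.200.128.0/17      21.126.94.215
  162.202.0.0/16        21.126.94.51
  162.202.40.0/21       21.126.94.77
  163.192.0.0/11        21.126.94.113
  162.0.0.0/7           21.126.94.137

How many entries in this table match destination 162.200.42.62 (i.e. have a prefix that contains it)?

3

Prefixes containing 162.200.42.62:
  162.0.0.0/7 (162.0.0.0 - 163.255.255.255)
  162.200.0.0/13 (162.200.0.0 - 162.207.255.255)
  162.200.0.0/14 (162.200.0.0 - 162.203.255.255)
Total matching entries: 3.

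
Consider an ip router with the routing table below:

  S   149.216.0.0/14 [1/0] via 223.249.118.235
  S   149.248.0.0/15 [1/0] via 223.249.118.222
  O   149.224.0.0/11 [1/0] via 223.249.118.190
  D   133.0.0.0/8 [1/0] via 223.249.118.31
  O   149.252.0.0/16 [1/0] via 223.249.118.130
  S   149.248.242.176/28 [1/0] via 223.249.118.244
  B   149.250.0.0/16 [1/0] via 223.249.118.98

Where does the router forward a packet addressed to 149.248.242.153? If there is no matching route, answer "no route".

223.249.118.222

Routes whose prefix contains 149.248.242.153:
  149.224.0.0/11 (149.224.0.0 - 149.255.255.255) -> 223.249.118.190
  149.248.0.0/15 (149.248.0.0 - 149.249.255.255) -> 223.249.118.222
More-specific entries that do NOT match:
  149.248.242.176/28 (149.248.242.176 - 149.248.242.191) does not contain 149.248.242.153
  149.252.0.0/16 (149.252.0.0 - 149.252.255.255) does not contain 149.248.242.153
  149.250.0.0/16 (149.250.0.0 - 149.250.255.255) does not contain 149.248.242.153
Longest matching prefix is /15 -> next hop 223.249.118.222.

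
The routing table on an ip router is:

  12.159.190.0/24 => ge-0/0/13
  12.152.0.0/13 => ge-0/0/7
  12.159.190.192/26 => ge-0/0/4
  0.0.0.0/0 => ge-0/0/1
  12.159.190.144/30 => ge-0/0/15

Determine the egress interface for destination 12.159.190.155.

Routes whose prefix contains 12.159.190.155:
  0.0.0.0/0 (default, matches everything) -> ge-0/0/1
  12.152.0.0/13 (12.152.0.0 - 12.159.255.255) -> ge-0/0/7
  12.159.190.0/24 (12.159.190.0 - 12.159.190.255) -> ge-0/0/13
More-specific entries that do NOT match:
  12.159.190.144/30 (12.159.190.144 - 12.159.190.147) does not contain 12.159.190.155
  12.159.190.192/26 (12.159.190.192 - 12.159.190.255) does not contain 12.159.190.155
Longest matching prefix is /24 -> interface ge-0/0/13.

ge-0/0/13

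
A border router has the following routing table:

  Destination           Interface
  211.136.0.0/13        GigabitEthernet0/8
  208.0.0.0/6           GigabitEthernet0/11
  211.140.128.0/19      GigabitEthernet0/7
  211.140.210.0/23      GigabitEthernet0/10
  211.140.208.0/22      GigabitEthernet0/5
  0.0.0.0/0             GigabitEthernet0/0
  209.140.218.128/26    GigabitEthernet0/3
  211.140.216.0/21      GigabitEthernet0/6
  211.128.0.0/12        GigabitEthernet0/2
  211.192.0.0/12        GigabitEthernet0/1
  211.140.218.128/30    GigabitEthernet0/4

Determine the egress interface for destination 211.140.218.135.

GigabitEthernet0/6

Routes whose prefix contains 211.140.218.135:
  0.0.0.0/0 (default, matches everything) -> GigabitEthernet0/0
  208.0.0.0/6 (208.0.0.0 - 211.255.255.255) -> GigabitEthernet0/11
  211.128.0.0/12 (211.128.0.0 - 211.143.255.255) -> GigabitEthernet0/2
  211.136.0.0/13 (211.136.0.0 - 211.143.255.255) -> GigabitEthernet0/8
  211.140.216.0/21 (211.140.216.0 - 211.140.223.255) -> GigabitEthernet0/6
More-specific entries that do NOT match:
  211.140.218.128/30 (211.140.218.128 - 211.140.218.131) does not contain 211.140.218.135
  209.140.218.128/26 (209.140.218.128 - 209.140.218.191) does not contain 211.140.218.135
  211.140.210.0/23 (211.140.210.0 - 211.140.211.255) does not contain 211.140.218.135
  211.140.208.0/22 (211.140.208.0 - 211.140.211.255) does not contain 211.140.218.135
Longest matching prefix is /21 -> interface GigabitEthernet0/6.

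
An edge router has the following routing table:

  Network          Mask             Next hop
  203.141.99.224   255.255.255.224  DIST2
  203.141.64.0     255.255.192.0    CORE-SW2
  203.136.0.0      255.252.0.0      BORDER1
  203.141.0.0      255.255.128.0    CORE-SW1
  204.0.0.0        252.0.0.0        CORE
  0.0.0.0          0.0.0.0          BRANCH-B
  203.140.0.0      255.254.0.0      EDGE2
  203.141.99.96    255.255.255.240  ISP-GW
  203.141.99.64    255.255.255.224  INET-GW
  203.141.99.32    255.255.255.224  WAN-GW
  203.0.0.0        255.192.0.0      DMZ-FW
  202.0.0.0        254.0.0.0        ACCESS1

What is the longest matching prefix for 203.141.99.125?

Entries matching 203.141.99.125:
  0.0.0.0/0 (default, matches everything)
  202.0.0.0/7 (202.0.0.0 - 203.255.255.255)
  203.140.0.0/15 (203.140.0.0 - 203.141.255.255)
  203.141.0.0/17 (203.141.0.0 - 203.141.127.255)
  203.141.64.0/18 (203.141.64.0 - 203.141.127.255)
Most specific is 203.141.64.0/18.

203.141.64.0/18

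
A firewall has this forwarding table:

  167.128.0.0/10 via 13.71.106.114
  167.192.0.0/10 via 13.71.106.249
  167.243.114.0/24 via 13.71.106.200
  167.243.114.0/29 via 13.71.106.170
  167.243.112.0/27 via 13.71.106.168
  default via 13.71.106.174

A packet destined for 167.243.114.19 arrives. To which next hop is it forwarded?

Routes whose prefix contains 167.243.114.19:
  0.0.0.0/0 (default, matches everything) -> 13.71.106.174
  167.192.0.0/10 (167.192.0.0 - 167.255.255.255) -> 13.71.106.249
  167.243.114.0/24 (167.243.114.0 - 167.243.114.255) -> 13.71.106.200
More-specific entries that do NOT match:
  167.243.114.0/29 (167.243.114.0 - 167.243.114.7) does not contain 167.243.114.19
  167.243.112.0/27 (167.243.112.0 - 167.243.112.31) does not contain 167.243.114.19
Longest matching prefix is /24 -> next hop 13.71.106.200.

13.71.106.200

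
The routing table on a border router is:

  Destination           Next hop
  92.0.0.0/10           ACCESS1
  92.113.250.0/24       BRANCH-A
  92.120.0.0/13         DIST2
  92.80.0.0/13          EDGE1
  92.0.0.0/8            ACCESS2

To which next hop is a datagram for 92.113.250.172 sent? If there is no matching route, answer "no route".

Routes whose prefix contains 92.113.250.172:
  92.0.0.0/8 (92.0.0.0 - 92.255.255.255) -> ACCESS2
  92.113.250.0/24 (92.113.250.0 - 92.113.250.255) -> BRANCH-A
Longest matching prefix is /24 -> next hop BRANCH-A.

BRANCH-A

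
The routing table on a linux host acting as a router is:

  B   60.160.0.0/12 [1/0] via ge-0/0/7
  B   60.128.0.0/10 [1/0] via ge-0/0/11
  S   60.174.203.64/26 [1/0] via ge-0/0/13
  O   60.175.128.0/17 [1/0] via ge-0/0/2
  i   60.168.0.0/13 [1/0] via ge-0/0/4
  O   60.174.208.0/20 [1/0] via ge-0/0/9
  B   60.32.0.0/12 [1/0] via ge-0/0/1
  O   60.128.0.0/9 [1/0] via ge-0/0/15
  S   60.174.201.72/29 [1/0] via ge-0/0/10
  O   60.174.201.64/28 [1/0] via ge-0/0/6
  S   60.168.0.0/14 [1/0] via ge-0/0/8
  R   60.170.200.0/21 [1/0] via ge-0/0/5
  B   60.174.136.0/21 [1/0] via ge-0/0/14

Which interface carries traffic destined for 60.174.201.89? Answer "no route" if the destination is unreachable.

Routes whose prefix contains 60.174.201.89:
  60.128.0.0/9 (60.128.0.0 - 60.255.255.255) -> ge-0/0/15
  60.128.0.0/10 (60.128.0.0 - 60.191.255.255) -> ge-0/0/11
  60.160.0.0/12 (60.160.0.0 - 60.175.255.255) -> ge-0/0/7
  60.168.0.0/13 (60.168.0.0 - 60.175.255.255) -> ge-0/0/4
More-specific entries that do NOT match:
  60.174.201.72/29 (60.174.201.72 - 60.174.201.79) does not contain 60.174.201.89
  60.174.201.64/28 (60.174.201.64 - 60.174.201.79) does not contain 60.174.201.89
  60.174.203.64/26 (60.174.203.64 - 60.174.203.127) does not contain 60.174.201.89
  60.170.200.0/21 (60.170.200.0 - 60.170.207.255) does not contain 60.174.201.89
  60.174.136.0/21 (60.174.136.0 - 60.174.143.255) does not contain 60.174.201.89
  60.174.208.0/20 (60.174.208.0 - 60.174.223.255) does not contain 60.174.201.89
  60.175.128.0/17 (60.175.128.0 - 60.175.255.255) does not contain 60.174.201.89
  60.168.0.0/14 (60.168.0.0 - 60.171.255.255) does not contain 60.174.201.89
Longest matching prefix is /13 -> interface ge-0/0/4.

ge-0/0/4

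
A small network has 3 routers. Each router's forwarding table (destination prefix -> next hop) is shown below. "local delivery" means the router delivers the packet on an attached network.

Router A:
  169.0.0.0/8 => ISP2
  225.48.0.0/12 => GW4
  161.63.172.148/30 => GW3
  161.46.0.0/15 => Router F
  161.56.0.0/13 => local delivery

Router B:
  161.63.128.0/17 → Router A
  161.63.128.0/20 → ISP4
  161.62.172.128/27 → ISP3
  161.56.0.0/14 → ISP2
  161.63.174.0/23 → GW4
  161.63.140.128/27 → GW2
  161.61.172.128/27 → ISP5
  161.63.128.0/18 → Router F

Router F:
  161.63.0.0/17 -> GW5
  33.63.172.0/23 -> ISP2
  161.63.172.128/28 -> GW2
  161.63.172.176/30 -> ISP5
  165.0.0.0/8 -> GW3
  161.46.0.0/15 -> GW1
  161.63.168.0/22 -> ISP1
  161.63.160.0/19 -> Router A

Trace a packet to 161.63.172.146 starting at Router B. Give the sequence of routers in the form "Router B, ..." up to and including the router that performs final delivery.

Router B, Router F, Router A

At Router B: longest match for 161.63.172.146 is 161.63.128.0/18 -> Router F
At Router F: longest match for 161.63.172.146 is 161.63.160.0/19 -> Router A
At Router A: longest match for 161.63.172.146 is 161.56.0.0/13 -> local delivery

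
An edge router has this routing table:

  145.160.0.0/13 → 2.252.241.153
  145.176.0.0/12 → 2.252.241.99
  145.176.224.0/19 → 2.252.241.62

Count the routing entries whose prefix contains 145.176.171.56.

Prefixes containing 145.176.171.56:
  145.176.0.0/12 (145.176.0.0 - 145.191.255.255)
Total matching entries: 1.

1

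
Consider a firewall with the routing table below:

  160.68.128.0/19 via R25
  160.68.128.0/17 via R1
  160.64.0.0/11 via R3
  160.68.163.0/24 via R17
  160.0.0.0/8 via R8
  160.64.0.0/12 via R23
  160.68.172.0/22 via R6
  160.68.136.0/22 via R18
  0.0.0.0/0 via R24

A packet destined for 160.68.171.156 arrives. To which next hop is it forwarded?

Routes whose prefix contains 160.68.171.156:
  0.0.0.0/0 (default, matches everything) -> R24
  160.0.0.0/8 (160.0.0.0 - 160.255.255.255) -> R8
  160.64.0.0/11 (160.64.0.0 - 160.95.255.255) -> R3
  160.64.0.0/12 (160.64.0.0 - 160.79.255.255) -> R23
  160.68.128.0/17 (160.68.128.0 - 160.68.255.255) -> R1
More-specific entries that do NOT match:
  160.68.163.0/24 (160.68.163.0 - 160.68.163.255) does not contain 160.68.171.156
  160.68.172.0/22 (160.68.172.0 - 160.68.175.255) does not contain 160.68.171.156
  160.68.136.0/22 (160.68.136.0 - 160.68.139.255) does not contain 160.68.171.156
  160.68.128.0/19 (160.68.128.0 - 160.68.159.255) does not contain 160.68.171.156
Longest matching prefix is /17 -> next hop R1.

R1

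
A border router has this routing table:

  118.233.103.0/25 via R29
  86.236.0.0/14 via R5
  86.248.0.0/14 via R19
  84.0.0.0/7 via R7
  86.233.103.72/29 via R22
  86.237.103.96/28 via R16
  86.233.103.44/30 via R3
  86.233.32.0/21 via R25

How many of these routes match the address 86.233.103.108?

0

No listed prefix contains 86.233.103.108.
Total matching entries: 0.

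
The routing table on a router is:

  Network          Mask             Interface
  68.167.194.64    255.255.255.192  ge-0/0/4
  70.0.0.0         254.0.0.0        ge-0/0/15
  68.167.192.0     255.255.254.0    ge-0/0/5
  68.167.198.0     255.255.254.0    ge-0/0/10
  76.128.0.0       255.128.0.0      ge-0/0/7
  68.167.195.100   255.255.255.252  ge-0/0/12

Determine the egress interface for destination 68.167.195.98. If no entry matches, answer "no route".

no route

No entry's prefix contains 68.167.195.98; there is no default route.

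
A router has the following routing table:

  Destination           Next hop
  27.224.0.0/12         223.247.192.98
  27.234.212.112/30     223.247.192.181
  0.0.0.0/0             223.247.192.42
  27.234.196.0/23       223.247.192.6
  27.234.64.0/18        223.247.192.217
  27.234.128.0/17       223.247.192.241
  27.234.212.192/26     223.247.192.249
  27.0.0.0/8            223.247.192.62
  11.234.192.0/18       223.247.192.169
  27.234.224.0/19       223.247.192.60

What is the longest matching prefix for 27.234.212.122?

Entries matching 27.234.212.122:
  0.0.0.0/0 (default, matches everything)
  27.0.0.0/8 (27.0.0.0 - 27.255.255.255)
  27.224.0.0/12 (27.224.0.0 - 27.239.255.255)
  27.234.128.0/17 (27.234.128.0 - 27.234.255.255)
Most specific is 27.234.128.0/17.

27.234.128.0/17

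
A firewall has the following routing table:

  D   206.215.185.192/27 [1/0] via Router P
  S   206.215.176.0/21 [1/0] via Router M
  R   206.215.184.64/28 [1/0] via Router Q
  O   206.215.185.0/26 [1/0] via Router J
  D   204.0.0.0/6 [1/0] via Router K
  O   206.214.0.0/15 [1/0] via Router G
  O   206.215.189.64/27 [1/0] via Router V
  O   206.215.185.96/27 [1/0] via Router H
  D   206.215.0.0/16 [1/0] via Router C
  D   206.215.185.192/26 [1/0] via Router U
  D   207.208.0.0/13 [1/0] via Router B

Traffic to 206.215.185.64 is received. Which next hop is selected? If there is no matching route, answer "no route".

Router C

Routes whose prefix contains 206.215.185.64:
  204.0.0.0/6 (204.0.0.0 - 207.255.255.255) -> Router K
  206.214.0.0/15 (206.214.0.0 - 206.215.255.255) -> Router G
  206.215.0.0/16 (206.215.0.0 - 206.215.255.255) -> Router C
More-specific entries that do NOT match:
  206.215.184.64/28 (206.215.184.64 - 206.215.184.79) does not contain 206.215.185.64
  206.215.185.192/27 (206.215.185.192 - 206.215.185.223) does not contain 206.215.185.64
  206.215.189.64/27 (206.215.189.64 - 206.215.189.95) does not contain 206.215.185.64
  206.215.185.96/27 (206.215.185.96 - 206.215.185.127) does not contain 206.215.185.64
  206.215.185.0/26 (206.215.185.0 - 206.215.185.63) does not contain 206.215.185.64
  206.215.185.192/26 (206.215.185.192 - 206.215.185.255) does not contain 206.215.185.64
  206.215.176.0/21 (206.215.176.0 - 206.215.183.255) does not contain 206.215.185.64
Longest matching prefix is /16 -> next hop Router C.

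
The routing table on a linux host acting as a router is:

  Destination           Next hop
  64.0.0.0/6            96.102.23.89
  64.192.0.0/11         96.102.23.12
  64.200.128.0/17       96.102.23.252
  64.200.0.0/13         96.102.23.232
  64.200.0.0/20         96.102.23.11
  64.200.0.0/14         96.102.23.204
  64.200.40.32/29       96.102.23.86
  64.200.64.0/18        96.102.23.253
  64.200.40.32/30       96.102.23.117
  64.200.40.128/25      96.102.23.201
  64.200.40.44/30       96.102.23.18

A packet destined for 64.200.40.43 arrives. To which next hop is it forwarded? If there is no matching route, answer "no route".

Routes whose prefix contains 64.200.40.43:
  64.0.0.0/6 (64.0.0.0 - 67.255.255.255) -> 96.102.23.89
  64.192.0.0/11 (64.192.0.0 - 64.223.255.255) -> 96.102.23.12
  64.200.0.0/13 (64.200.0.0 - 64.207.255.255) -> 96.102.23.232
  64.200.0.0/14 (64.200.0.0 - 64.203.255.255) -> 96.102.23.204
More-specific entries that do NOT match:
  64.200.40.32/30 (64.200.40.32 - 64.200.40.35) does not contain 64.200.40.43
  64.200.40.44/30 (64.200.40.44 - 64.200.40.47) does not contain 64.200.40.43
  64.200.40.32/29 (64.200.40.32 - 64.200.40.39) does not contain 64.200.40.43
  64.200.40.128/25 (64.200.40.128 - 64.200.40.255) does not contain 64.200.40.43
  64.200.0.0/20 (64.200.0.0 - 64.200.15.255) does not contain 64.200.40.43
  64.200.64.0/18 (64.200.64.0 - 64.200.127.255) does not contain 64.200.40.43
  64.200.128.0/17 (64.200.128.0 - 64.200.255.255) does not contain 64.200.40.43
Longest matching prefix is /14 -> next hop 96.102.23.204.

96.102.23.204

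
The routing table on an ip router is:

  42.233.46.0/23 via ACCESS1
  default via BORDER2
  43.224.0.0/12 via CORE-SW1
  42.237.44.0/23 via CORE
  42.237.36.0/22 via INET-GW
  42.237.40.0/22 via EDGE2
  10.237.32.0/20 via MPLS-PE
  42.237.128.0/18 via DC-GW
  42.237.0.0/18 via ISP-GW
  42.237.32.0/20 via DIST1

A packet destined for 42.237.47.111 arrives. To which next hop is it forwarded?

DIST1

Routes whose prefix contains 42.237.47.111:
  0.0.0.0/0 (default, matches everything) -> BORDER2
  42.237.0.0/18 (42.237.0.0 - 42.237.63.255) -> ISP-GW
  42.237.32.0/20 (42.237.32.0 - 42.237.47.255) -> DIST1
More-specific entries that do NOT match:
  42.233.46.0/23 (42.233.46.0 - 42.233.47.255) does not contain 42.237.47.111
  42.237.44.0/23 (42.237.44.0 - 42.237.45.255) does not contain 42.237.47.111
  42.237.36.0/22 (42.237.36.0 - 42.237.39.255) does not contain 42.237.47.111
  42.237.40.0/22 (42.237.40.0 - 42.237.43.255) does not contain 42.237.47.111
Longest matching prefix is /20 -> next hop DIST1.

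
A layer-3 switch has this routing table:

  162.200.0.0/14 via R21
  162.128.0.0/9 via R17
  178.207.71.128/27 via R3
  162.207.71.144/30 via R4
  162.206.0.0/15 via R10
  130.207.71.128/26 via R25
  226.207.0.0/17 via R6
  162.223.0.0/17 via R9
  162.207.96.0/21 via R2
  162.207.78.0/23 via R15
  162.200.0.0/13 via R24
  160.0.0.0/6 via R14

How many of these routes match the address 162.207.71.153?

4

Prefixes containing 162.207.71.153:
  160.0.0.0/6 (160.0.0.0 - 163.255.255.255)
  162.128.0.0/9 (162.128.0.0 - 162.255.255.255)
  162.200.0.0/13 (162.200.0.0 - 162.207.255.255)
  162.206.0.0/15 (162.206.0.0 - 162.207.255.255)
Total matching entries: 4.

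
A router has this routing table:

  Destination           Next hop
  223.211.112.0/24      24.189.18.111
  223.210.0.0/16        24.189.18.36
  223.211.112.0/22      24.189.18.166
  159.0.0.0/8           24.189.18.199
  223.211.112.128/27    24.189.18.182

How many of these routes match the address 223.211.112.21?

2

Prefixes containing 223.211.112.21:
  223.211.112.0/22 (223.211.112.0 - 223.211.115.255)
  223.211.112.0/24 (223.211.112.0 - 223.211.112.255)
Total matching entries: 2.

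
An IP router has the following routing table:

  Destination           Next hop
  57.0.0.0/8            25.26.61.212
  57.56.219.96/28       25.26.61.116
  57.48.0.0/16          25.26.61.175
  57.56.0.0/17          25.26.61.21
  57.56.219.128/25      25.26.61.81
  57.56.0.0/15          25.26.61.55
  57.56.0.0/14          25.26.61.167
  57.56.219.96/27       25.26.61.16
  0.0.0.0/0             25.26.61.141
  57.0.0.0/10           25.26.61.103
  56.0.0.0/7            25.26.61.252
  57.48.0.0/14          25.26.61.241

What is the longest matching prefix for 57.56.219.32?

57.56.0.0/15

Entries matching 57.56.219.32:
  0.0.0.0/0 (default, matches everything)
  56.0.0.0/7 (56.0.0.0 - 57.255.255.255)
  57.0.0.0/8 (57.0.0.0 - 57.255.255.255)
  57.0.0.0/10 (57.0.0.0 - 57.63.255.255)
  57.56.0.0/14 (57.56.0.0 - 57.59.255.255)
  57.56.0.0/15 (57.56.0.0 - 57.57.255.255)
Most specific is 57.56.0.0/15.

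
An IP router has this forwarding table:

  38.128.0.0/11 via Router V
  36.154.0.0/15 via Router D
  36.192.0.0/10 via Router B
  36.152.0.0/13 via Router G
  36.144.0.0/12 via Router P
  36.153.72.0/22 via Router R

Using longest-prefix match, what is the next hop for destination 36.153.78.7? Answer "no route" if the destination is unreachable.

Router G

Routes whose prefix contains 36.153.78.7:
  36.144.0.0/12 (36.144.0.0 - 36.159.255.255) -> Router P
  36.152.0.0/13 (36.152.0.0 - 36.159.255.255) -> Router G
More-specific entries that do NOT match:
  36.153.72.0/22 (36.153.72.0 - 36.153.75.255) does not contain 36.153.78.7
  36.154.0.0/15 (36.154.0.0 - 36.155.255.255) does not contain 36.153.78.7
Longest matching prefix is /13 -> next hop Router G.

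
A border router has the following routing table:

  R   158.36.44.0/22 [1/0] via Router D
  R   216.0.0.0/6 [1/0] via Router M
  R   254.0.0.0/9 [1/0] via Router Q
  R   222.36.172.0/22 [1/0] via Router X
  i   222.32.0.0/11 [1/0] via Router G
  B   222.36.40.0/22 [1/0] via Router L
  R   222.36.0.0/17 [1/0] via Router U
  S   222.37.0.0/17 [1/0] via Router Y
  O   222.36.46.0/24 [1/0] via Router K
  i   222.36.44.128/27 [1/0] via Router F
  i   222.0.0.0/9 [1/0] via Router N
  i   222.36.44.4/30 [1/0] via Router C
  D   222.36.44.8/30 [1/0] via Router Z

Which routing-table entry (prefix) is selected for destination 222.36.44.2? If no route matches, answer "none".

Entries matching 222.36.44.2:
  222.0.0.0/9 (222.0.0.0 - 222.127.255.255)
  222.32.0.0/11 (222.32.0.0 - 222.63.255.255)
  222.36.0.0/17 (222.36.0.0 - 222.36.127.255)
Most specific is 222.36.0.0/17.

222.36.0.0/17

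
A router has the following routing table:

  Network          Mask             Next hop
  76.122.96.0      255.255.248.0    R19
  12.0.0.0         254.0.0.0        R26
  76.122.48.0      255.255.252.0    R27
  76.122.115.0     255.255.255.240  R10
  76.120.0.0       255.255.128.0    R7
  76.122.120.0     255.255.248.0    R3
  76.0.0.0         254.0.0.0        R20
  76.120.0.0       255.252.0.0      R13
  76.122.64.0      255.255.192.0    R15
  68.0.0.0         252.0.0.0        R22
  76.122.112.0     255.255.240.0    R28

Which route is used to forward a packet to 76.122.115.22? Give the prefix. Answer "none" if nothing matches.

76.122.112.0/20

Entries matching 76.122.115.22:
  76.0.0.0/7 (76.0.0.0 - 77.255.255.255)
  76.120.0.0/14 (76.120.0.0 - 76.123.255.255)
  76.122.64.0/18 (76.122.64.0 - 76.122.127.255)
  76.122.112.0/20 (76.122.112.0 - 76.122.127.255)
Most specific is 76.122.112.0/20.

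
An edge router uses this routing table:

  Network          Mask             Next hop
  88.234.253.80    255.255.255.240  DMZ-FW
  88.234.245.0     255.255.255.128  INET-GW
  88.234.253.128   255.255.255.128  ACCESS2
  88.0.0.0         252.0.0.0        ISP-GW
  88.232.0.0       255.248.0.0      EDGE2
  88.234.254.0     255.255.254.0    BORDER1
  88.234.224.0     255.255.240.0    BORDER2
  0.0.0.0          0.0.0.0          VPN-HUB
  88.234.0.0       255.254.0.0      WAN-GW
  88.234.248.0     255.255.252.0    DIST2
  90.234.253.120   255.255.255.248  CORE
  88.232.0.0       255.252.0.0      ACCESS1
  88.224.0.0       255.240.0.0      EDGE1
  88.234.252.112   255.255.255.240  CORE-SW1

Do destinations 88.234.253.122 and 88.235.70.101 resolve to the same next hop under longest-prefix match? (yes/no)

yes

88.234.253.122: longest match 88.234.0.0/15 -> WAN-GW
88.235.70.101: longest match 88.234.0.0/15 -> WAN-GW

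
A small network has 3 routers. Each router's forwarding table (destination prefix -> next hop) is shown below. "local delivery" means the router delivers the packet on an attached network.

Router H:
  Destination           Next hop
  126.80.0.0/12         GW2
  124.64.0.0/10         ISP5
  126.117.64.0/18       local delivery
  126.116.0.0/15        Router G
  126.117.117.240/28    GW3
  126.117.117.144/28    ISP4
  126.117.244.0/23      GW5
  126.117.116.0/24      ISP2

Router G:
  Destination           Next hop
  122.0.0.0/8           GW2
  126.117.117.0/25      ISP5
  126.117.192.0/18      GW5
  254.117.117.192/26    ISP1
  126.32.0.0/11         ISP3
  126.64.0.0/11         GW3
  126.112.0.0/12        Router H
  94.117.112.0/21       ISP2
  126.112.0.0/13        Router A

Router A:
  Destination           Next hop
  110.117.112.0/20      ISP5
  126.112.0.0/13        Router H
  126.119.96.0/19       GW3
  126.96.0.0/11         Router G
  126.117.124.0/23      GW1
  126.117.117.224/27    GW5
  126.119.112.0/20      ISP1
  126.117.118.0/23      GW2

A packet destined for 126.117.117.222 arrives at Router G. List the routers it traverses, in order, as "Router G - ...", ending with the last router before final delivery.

Router G - Router A - Router H

At Router G: longest match for 126.117.117.222 is 126.112.0.0/13 -> Router A
At Router A: longest match for 126.117.117.222 is 126.112.0.0/13 -> Router H
At Router H: longest match for 126.117.117.222 is 126.117.64.0/18 -> local delivery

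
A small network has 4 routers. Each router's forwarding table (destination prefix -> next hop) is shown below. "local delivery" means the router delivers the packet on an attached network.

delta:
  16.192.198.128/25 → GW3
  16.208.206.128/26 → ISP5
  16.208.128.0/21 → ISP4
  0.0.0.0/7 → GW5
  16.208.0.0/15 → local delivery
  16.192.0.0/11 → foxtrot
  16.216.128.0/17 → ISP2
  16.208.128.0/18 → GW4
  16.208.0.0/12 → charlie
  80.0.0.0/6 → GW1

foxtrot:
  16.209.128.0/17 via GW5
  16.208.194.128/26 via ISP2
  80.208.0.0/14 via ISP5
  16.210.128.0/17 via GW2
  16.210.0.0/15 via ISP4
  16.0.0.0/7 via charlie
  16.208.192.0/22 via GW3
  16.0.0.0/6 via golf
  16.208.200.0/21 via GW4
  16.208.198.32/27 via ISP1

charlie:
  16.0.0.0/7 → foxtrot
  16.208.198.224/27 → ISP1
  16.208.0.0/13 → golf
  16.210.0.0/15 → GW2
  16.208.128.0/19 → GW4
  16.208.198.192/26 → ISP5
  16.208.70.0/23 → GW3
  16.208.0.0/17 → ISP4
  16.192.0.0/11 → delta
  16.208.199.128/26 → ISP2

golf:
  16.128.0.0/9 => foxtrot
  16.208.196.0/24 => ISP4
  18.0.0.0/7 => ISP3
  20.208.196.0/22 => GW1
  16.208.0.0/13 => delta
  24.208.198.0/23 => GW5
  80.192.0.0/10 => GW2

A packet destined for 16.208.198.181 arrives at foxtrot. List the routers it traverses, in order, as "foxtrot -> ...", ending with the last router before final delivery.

foxtrot -> charlie -> golf -> delta

At foxtrot: longest match for 16.208.198.181 is 16.0.0.0/7 -> charlie
At charlie: longest match for 16.208.198.181 is 16.208.0.0/13 -> golf
At golf: longest match for 16.208.198.181 is 16.208.0.0/13 -> delta
At delta: longest match for 16.208.198.181 is 16.208.0.0/15 -> local delivery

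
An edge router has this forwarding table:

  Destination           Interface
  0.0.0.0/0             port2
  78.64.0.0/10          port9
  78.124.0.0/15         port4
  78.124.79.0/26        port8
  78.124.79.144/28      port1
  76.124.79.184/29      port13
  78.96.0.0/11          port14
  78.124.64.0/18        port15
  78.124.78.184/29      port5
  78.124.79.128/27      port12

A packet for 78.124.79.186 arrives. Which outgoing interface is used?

port15

Routes whose prefix contains 78.124.79.186:
  0.0.0.0/0 (default, matches everything) -> port2
  78.64.0.0/10 (78.64.0.0 - 78.127.255.255) -> port9
  78.96.0.0/11 (78.96.0.0 - 78.127.255.255) -> port14
  78.124.0.0/15 (78.124.0.0 - 78.125.255.255) -> port4
  78.124.64.0/18 (78.124.64.0 - 78.124.127.255) -> port15
More-specific entries that do NOT match:
  76.124.79.184/29 (76.124.79.184 - 76.124.79.191) does not contain 78.124.79.186
  78.124.78.184/29 (78.124.78.184 - 78.124.78.191) does not contain 78.124.79.186
  78.124.79.144/28 (78.124.79.144 - 78.124.79.159) does not contain 78.124.79.186
  78.124.79.128/27 (78.124.79.128 - 78.124.79.159) does not contain 78.124.79.186
  78.124.79.0/26 (78.124.79.0 - 78.124.79.63) does not contain 78.124.79.186
Longest matching prefix is /18 -> interface port15.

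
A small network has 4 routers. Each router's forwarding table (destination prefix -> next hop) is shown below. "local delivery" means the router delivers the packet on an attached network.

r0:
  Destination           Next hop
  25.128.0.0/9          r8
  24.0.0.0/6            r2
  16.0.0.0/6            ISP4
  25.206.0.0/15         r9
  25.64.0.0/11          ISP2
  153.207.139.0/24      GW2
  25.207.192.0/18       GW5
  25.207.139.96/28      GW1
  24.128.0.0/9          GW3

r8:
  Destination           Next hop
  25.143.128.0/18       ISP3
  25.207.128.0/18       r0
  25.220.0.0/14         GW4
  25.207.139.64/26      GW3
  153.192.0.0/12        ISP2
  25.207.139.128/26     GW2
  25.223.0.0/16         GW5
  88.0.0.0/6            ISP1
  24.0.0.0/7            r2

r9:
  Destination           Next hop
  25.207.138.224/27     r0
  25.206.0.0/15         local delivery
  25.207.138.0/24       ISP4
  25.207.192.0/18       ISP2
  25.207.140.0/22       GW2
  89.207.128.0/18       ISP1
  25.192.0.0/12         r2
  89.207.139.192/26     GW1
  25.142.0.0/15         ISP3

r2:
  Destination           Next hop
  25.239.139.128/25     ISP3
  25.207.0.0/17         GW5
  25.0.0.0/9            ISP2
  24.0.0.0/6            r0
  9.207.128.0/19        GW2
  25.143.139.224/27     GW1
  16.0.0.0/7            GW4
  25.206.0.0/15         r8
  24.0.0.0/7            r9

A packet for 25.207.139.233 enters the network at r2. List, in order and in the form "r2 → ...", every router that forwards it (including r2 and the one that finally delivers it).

r2 → r8 → r0 → r9

At r2: longest match for 25.207.139.233 is 25.206.0.0/15 -> r8
At r8: longest match for 25.207.139.233 is 25.207.128.0/18 -> r0
At r0: longest match for 25.207.139.233 is 25.206.0.0/15 -> r9
At r9: longest match for 25.207.139.233 is 25.206.0.0/15 -> local delivery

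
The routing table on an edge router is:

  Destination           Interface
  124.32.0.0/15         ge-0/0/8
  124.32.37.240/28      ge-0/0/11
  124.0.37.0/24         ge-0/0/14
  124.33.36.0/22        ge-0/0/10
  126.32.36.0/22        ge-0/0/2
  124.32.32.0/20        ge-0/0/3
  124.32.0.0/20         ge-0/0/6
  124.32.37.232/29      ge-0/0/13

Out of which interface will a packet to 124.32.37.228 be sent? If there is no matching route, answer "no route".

Routes whose prefix contains 124.32.37.228:
  124.32.0.0/15 (124.32.0.0 - 124.33.255.255) -> ge-0/0/8
  124.32.32.0/20 (124.32.32.0 - 124.32.47.255) -> ge-0/0/3
More-specific entries that do NOT match:
  124.32.37.232/29 (124.32.37.232 - 124.32.37.239) does not contain 124.32.37.228
  124.32.37.240/28 (124.32.37.240 - 124.32.37.255) does not contain 124.32.37.228
  124.0.37.0/24 (124.0.37.0 - 124.0.37.255) does not contain 124.32.37.228
  124.33.36.0/22 (124.33.36.0 - 124.33.39.255) does not contain 124.32.37.228
  126.32.36.0/22 (126.32.36.0 - 126.32.39.255) does not contain 124.32.37.228
Longest matching prefix is /20 -> interface ge-0/0/3.

ge-0/0/3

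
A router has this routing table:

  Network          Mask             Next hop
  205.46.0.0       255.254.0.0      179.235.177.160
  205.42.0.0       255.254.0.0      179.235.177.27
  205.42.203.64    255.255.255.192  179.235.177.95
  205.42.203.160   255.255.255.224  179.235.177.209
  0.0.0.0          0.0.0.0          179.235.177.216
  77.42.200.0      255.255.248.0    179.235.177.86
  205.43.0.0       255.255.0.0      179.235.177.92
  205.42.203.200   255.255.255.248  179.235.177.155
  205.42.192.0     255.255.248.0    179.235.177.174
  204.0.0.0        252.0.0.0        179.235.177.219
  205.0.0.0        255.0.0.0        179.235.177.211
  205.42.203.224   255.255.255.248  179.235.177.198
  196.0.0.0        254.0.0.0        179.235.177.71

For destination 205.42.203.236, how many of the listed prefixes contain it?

4

Prefixes containing 205.42.203.236:
  0.0.0.0/0 (default, matches everything)
  204.0.0.0/6 (204.0.0.0 - 207.255.255.255)
  205.0.0.0/8 (205.0.0.0 - 205.255.255.255)
  205.42.0.0/15 (205.42.0.0 - 205.43.255.255)
Total matching entries: 4.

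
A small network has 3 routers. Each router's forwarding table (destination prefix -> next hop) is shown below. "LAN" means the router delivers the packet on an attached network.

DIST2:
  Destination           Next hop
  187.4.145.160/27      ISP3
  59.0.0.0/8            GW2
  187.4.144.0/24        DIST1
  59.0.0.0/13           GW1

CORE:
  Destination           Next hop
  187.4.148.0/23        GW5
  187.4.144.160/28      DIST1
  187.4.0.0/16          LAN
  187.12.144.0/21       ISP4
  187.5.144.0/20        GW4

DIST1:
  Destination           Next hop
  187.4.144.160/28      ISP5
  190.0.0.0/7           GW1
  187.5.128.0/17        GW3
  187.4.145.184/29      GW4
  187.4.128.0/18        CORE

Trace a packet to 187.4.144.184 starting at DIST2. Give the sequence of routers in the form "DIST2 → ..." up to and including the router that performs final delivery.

At DIST2: longest match for 187.4.144.184 is 187.4.144.0/24 -> DIST1
At DIST1: longest match for 187.4.144.184 is 187.4.128.0/18 -> CORE
At CORE: longest match for 187.4.144.184 is 187.4.0.0/16 -> LAN

DIST2 → DIST1 → CORE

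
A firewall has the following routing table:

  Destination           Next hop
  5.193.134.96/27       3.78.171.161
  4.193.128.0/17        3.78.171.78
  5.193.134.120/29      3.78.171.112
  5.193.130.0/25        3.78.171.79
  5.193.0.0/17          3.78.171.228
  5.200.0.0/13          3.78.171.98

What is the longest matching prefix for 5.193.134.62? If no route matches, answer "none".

none

5.193.134.62 is outside every listed prefix and there is no default route.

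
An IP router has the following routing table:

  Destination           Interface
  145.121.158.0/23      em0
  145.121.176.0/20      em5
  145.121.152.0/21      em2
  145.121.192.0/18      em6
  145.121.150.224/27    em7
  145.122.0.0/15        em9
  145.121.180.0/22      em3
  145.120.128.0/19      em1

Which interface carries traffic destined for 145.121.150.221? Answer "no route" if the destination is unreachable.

no route

No entry's prefix contains 145.121.150.221; there is no default route.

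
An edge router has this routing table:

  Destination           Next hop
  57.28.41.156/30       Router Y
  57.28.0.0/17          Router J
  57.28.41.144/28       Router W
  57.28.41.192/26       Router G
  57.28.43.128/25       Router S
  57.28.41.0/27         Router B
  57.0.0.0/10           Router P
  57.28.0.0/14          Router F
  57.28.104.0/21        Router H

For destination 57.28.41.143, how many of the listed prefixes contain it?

3

Prefixes containing 57.28.41.143:
  57.0.0.0/10 (57.0.0.0 - 57.63.255.255)
  57.28.0.0/14 (57.28.0.0 - 57.31.255.255)
  57.28.0.0/17 (57.28.0.0 - 57.28.127.255)
Total matching entries: 3.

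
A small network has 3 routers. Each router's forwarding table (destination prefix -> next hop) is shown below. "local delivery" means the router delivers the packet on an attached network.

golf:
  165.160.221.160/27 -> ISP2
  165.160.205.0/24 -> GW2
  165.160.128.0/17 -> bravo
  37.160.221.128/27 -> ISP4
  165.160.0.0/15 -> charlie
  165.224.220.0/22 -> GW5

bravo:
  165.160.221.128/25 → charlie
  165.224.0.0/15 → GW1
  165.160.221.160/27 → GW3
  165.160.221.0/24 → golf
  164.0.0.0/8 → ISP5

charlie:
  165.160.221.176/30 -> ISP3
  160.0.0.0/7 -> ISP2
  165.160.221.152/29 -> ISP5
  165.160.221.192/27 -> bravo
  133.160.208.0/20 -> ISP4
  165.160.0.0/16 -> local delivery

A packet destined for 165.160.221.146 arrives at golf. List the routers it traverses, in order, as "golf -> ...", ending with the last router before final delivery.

golf -> bravo -> charlie

At golf: longest match for 165.160.221.146 is 165.160.128.0/17 -> bravo
At bravo: longest match for 165.160.221.146 is 165.160.221.128/25 -> charlie
At charlie: longest match for 165.160.221.146 is 165.160.0.0/16 -> local delivery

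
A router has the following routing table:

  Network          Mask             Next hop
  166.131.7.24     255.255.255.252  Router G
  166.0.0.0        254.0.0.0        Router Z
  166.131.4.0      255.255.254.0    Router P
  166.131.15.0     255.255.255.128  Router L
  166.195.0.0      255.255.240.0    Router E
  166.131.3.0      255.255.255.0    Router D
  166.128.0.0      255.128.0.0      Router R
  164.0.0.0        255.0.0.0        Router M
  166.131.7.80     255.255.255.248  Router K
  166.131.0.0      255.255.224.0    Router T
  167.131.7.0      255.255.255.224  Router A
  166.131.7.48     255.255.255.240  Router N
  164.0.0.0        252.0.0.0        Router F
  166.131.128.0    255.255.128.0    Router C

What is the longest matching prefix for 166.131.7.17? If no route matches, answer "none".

166.131.0.0/19

Entries matching 166.131.7.17:
  164.0.0.0/6 (164.0.0.0 - 167.255.255.255)
  166.0.0.0/7 (166.0.0.0 - 167.255.255.255)
  166.128.0.0/9 (166.128.0.0 - 166.255.255.255)
  166.131.0.0/19 (166.131.0.0 - 166.131.31.255)
Most specific is 166.131.0.0/19.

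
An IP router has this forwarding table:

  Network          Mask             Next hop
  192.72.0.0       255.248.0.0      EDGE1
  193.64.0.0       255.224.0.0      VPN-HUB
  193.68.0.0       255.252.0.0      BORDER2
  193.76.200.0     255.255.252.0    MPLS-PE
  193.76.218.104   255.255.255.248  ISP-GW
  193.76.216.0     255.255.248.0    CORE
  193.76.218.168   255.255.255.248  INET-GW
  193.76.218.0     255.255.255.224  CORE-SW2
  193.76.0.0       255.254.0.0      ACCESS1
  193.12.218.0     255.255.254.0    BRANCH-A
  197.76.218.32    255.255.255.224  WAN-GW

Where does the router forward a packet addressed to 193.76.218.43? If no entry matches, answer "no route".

Routes whose prefix contains 193.76.218.43:
  193.64.0.0/11 (193.64.0.0 - 193.95.255.255) -> VPN-HUB
  193.76.0.0/15 (193.76.0.0 - 193.77.255.255) -> ACCESS1
  193.76.216.0/21 (193.76.216.0 - 193.76.223.255) -> CORE
More-specific entries that do NOT match:
  193.76.218.104/29 (193.76.218.104 - 193.76.218.111) does not contain 193.76.218.43
  193.76.218.168/29 (193.76.218.168 - 193.76.218.175) does not contain 193.76.218.43
  193.76.218.0/27 (193.76.218.0 - 193.76.218.31) does not contain 193.76.218.43
  197.76.218.32/27 (197.76.218.32 - 197.76.218.63) does not contain 193.76.218.43
  193.12.218.0/23 (193.12.218.0 - 193.12.219.255) does not contain 193.76.218.43
  193.76.200.0/22 (193.76.200.0 - 193.76.203.255) does not contain 193.76.218.43
Longest matching prefix is /21 -> next hop CORE.

CORE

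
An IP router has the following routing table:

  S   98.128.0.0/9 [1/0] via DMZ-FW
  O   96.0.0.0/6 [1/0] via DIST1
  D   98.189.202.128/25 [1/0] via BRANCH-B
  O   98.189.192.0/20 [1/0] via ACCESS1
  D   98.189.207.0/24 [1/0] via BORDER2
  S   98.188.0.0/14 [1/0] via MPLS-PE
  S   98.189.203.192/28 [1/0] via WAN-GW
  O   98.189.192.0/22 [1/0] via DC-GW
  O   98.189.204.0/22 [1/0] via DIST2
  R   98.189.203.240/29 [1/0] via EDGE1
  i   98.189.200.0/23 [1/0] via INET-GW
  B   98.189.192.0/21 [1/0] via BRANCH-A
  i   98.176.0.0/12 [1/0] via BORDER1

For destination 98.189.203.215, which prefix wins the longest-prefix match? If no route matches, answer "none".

Entries matching 98.189.203.215:
  96.0.0.0/6 (96.0.0.0 - 99.255.255.255)
  98.128.0.0/9 (98.128.0.0 - 98.255.255.255)
  98.176.0.0/12 (98.176.0.0 - 98.191.255.255)
  98.188.0.0/14 (98.188.0.0 - 98.191.255.255)
  98.189.192.0/20 (98.189.192.0 - 98.189.207.255)
Most specific is 98.189.192.0/20.

98.189.192.0/20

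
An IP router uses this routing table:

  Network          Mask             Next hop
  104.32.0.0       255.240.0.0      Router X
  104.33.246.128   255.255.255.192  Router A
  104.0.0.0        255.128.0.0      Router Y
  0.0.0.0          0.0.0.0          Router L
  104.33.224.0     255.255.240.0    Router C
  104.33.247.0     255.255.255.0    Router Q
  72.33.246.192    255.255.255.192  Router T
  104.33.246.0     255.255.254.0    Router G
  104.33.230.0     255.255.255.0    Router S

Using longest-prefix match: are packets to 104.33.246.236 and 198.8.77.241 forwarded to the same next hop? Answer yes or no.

104.33.246.236: longest match 104.33.246.0/23 -> Router G
198.8.77.241: longest match 0.0.0.0/0 -> Router L

no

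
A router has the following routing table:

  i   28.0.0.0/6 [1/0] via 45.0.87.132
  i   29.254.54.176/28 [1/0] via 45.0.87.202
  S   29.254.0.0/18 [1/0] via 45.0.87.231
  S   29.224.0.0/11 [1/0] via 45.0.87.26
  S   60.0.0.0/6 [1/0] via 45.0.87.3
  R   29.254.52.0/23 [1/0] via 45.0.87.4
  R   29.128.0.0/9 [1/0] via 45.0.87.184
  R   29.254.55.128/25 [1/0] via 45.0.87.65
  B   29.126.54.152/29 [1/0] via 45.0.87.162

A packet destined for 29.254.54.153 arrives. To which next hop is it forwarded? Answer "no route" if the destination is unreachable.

Routes whose prefix contains 29.254.54.153:
  28.0.0.0/6 (28.0.0.0 - 31.255.255.255) -> 45.0.87.132
  29.128.0.0/9 (29.128.0.0 - 29.255.255.255) -> 45.0.87.184
  29.224.0.0/11 (29.224.0.0 - 29.255.255.255) -> 45.0.87.26
  29.254.0.0/18 (29.254.0.0 - 29.254.63.255) -> 45.0.87.231
More-specific entries that do NOT match:
  29.126.54.152/29 (29.126.54.152 - 29.126.54.159) does not contain 29.254.54.153
  29.254.54.176/28 (29.254.54.176 - 29.254.54.191) does not contain 29.254.54.153
  29.254.55.128/25 (29.254.55.128 - 29.254.55.255) does not contain 29.254.54.153
  29.254.52.0/23 (29.254.52.0 - 29.254.53.255) does not contain 29.254.54.153
Longest matching prefix is /18 -> next hop 45.0.87.231.

45.0.87.231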